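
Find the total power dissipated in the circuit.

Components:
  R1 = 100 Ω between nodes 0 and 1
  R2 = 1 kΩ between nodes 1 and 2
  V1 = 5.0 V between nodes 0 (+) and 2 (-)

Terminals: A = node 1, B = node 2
Nodal analysis, taking node 2 as the 0 V reference.
Source V1 fixes V_0 = 5 V.
KCL at each unknown node (sum of currents leaving = 0; resistances in Ω):
  Node 1: (V_1 - 5)/100 + (V_1 - 0)/1000 = 0
Collecting terms: 0.011 × V_1 = 0.05  =>  V_1 = 4.545 V
Power in each resistor, P = (ΔV)²/R:
  P_R1 = (5 - 4.545)²/100 = 0.002066 W
  P_R2 = (4.545 - 0)²/1000 = 0.02066 W
P_total = P_R1 + P_R2 = 0.02273 W

Final answer: 0.02273 W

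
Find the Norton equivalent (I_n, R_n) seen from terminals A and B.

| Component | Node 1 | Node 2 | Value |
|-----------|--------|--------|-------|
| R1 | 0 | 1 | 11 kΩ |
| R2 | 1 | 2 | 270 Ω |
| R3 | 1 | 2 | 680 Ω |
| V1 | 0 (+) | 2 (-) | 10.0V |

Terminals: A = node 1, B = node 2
Find the Thévenin equivalent first; then I_n = V_th/R_th and R_n = R_th.
Step 1 — V_th is the open-circuit voltage V_A - V_B (nothing connected across the terminals).
Nodal analysis, taking node 2 as the 0 V reference.
Source V1 fixes V_0 = 10 V.
KCL at each unknown node (sum of currents leaving = 0; resistances in Ω):
  Node 1: (V_1 - 10)/11000 + (V_1 - 0)/270 + (V_1 - 0)/680 = 0
Collecting terms: 0.005265 × V_1 = 0.0009091  =>  V_1 = 0.1727 V
V_th = V_1 - V_2 = 0.1727 - 0 = 0.1727 V
Step 2 — R_th: zero the source — replace V1 by a short circuit (node 2 merges into node 0) — and find the resistance seen between A (node 1) and B (node 0).
Reduce the network between node 1 (A) and node 0 (B) by series/parallel combination:
  Rp1 = R1 ‖ R2 ‖ R3 (parallel, all between nodes 0 and 1) = 1/(1/11000 + 1/270 + 1/680) = 189.9 Ω
R_th = 189.9 Ω
I_n = V_th/R_th = 0.1727/189.9 = 0.0009091 A, and R_n = R_th = 189.9 Ω

Final answer: I_n = 0.0009091 A, R_n = 189.9 Ω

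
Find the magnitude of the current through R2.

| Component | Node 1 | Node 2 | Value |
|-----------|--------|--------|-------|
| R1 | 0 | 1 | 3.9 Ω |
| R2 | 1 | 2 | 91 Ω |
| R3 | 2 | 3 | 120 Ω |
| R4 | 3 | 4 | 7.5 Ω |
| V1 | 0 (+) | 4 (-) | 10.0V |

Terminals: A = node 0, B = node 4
Nodal analysis, taking node 4 as the 0 V reference.
Source V1 fixes V_0 = 10 V.
KCL at each unknown node (sum of currents leaving = 0; resistances in Ω):
  Node 1: (V_1 - 10)/3.9 + (V_1 - V_2)/91 = 0
  Node 2: (V_2 - V_1)/91 + (V_2 - V_3)/120 = 0
  Node 3: (V_3 - V_2)/120 + (V_3 - 0)/7.5 = 0
Collecting terms (coefficients in siemens):
  0.2674·V_1 - 0.01099·V_2 = 2.564
  0.01932·V_2 - 0.01099·V_1 - 0.008333·V_3 = 0
  0.1417·V_3 - 0.008333·V_2 = 0
Solving these 3 simultaneous equations (Gaussian elimination) gives:
  V_1 = 9.825 V, V_2 = 5.733 V, V_3 = 0.3372 V
I_R2 = (V_1 - V_2)/R2 = (9.825 - 5.733)/91 = 0.04496 A
|I_R2| = 0.04496 A

Final answer: |I_R2| = 0.04496 A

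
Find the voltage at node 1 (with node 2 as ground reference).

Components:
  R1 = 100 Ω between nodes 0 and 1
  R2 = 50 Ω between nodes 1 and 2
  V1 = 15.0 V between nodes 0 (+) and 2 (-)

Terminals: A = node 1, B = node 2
Nodal analysis, taking node 2 as the 0 V reference.
Source V1 fixes V_0 = 15 V.
KCL at each unknown node (sum of currents leaving = 0; resistances in Ω):
  Node 1: (V_1 - 15)/100 + (V_1 - 0)/50 = 0
Collecting terms: 0.03 × V_1 = 0.15  =>  V_1 = 5 V
The requested potential is V_1 = 5 V.

Final answer: V_1 = 5 V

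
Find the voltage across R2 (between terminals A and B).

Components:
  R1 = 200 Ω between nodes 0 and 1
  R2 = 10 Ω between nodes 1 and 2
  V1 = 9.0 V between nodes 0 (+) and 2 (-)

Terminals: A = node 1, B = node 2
R1 and R2 are in series across V1 (node 0 → node 1 → node 2), and the output A–B is taken across R2, so this is a voltage divider.
Series current: I = V1/(R1 + R2) = 9/(200 + 10) = 9/210 = 0.04286 A
V_R2 = I × R2 = V1 × R2/(R1 + R2) = 9 × 10/210 = 0.4286 V

Final answer: 0.4286 V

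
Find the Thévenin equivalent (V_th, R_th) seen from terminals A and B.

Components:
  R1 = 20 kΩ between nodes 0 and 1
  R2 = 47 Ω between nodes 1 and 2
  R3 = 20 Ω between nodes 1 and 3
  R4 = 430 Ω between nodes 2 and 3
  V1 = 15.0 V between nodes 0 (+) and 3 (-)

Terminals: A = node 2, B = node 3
Step 1 — V_th is the open-circuit voltage V_A - V_B (nothing connected across the terminals).
Nodal analysis, taking node 3 as the 0 V reference.
Source V1 fixes V_0 = 15 V.
KCL at each unknown node (sum of currents leaving = 0; resistances in Ω):
  Node 1: (V_1 - 15)/20000 + (V_1 - V_2)/47 + (V_1 - 0)/20 = 0
  Node 2: (V_2 - V_1)/47 + (V_2 - 0)/430 = 0
Collecting terms (coefficients in siemens):
  0.07133·V_1 - 0.02128·V_2 = 0.00075
  0.0236·V_2 - 0.02128·V_1 = 0
Determinant D = (0.07133)(0.0236) - (-0.02128)(-0.02128) = 0.001231
V_1 = [(0.00075)(0.0236) - (-0.02128)(0)]/D = 0.01438 V
V_2 = [(0.07133)(0) - (0.00075)(-0.02128)]/D = 0.01297 V
V_th = V_2 - V_3 = 0.01297 - 0 = 0.01297 V
Step 2 — R_th: zero the source — replace V1 by a short circuit (node 3 merges into node 0) — and find the resistance seen between A (node 2) and B (node 0).
Reduce the network between node 2 (A) and node 0 (B) by series/parallel combination:
  Rp1 = R1 ‖ R3 (parallel, both between nodes 0 and 1) = 1/(1/20000 + 1/20) = 19.98 Ω
  Rs1 = R2 + Rp1 (series, joined only at node 1) = 47 + 19.98 = 66.98 Ω
  Rp2 = R4 ‖ Rs1 (parallel, both between nodes 0 and 2) = 1/(1/430 + 1/66.98) = 57.95 Ω
R_th = 57.95 Ω

Final answer: V_th = 0.01297 V, R_th = 57.95 Ω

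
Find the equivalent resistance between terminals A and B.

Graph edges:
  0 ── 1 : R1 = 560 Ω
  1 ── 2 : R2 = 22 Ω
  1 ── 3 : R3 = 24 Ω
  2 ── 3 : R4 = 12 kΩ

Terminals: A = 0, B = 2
Reduce the network between node 0 (A) and node 2 (B) by series/parallel combination:
  Rs1 = R3 + R4 (series, joined only at node 3) = 24 + 12000 = 12020 Ω
  Rp1 = R2 ‖ Rs1 (parallel, both between nodes 1 and 2) = 1/(1/22 + 1/12020) = 21.96 Ω
  Rs2 = R1 + Rp1 (series, joined only at node 1) = 560 + 21.96 = 582 Ω
R_eq = 582 Ω

Final answer: 582 Ω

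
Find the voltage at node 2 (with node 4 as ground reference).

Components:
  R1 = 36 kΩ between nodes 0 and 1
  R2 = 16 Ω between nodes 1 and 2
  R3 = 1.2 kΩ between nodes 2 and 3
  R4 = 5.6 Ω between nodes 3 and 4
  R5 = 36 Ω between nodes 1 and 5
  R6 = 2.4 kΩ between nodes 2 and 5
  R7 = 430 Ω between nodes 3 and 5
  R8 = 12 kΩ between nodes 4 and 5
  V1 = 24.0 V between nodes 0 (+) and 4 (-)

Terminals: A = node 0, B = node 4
Nodal analysis, taking node 4 as the 0 V reference.
Source V1 fixes V_0 = 24 V.
KCL at each unknown node (sum of currents leaving = 0; resistances in Ω):
  Node 1: (V_1 - 24)/36000 + (V_1 - V_2)/16 + (V_1 - V_5)/36 = 0
  Node 2: (V_2 - V_1)/16 + (V_2 - V_3)/1200 + (V_2 - V_5)/2400 = 0
  Node 3: (V_3 - V_2)/1200 + (V_3 - 0)/5.6 + (V_3 - V_5)/430 = 0
  Node 5: (V_5 - V_1)/36 + (V_5 - V_2)/2400 + (V_5 - V_3)/430 + (V_5 - 0)/12000 = 0
Collecting terms (coefficients in siemens):
  0.09031·V_1 - 0.0625·V_2 - 0.02778·V_5 = 0.0006667
  0.06375·V_2 - 0.0625·V_1 - 0.0008333·V_3 - 0.0004167·V_5 = 0
  0.1817·V_3 - 0.0008333·V_2 - 0.002326·V_5 = 0
  0.0306·V_5 - 0.02778·V_1 - 0.0004167·V_2 - 0.002326·V_3 = 0
Solving these 4 simultaneous equations (Gaussian elimination) gives:
  V_1 = 0.2207 V, V_2 = 0.2178 V, V_3 = 0.003604 V, V_5 = 0.2036 V
The requested potential is V_2 = 0.2178 V.

Final answer: V_2 = 0.2178 V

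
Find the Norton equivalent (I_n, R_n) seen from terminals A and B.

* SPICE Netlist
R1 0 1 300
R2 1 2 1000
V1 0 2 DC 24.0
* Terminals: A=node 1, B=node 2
Find the Thévenin equivalent first; then I_n = V_th/R_th and R_n = R_th.
Step 1 — V_th is the open-circuit voltage V_A - V_B (nothing connected across the terminals).
Nodal analysis, taking node 2 as the 0 V reference.
Source V1 fixes V_0 = 24 V.
KCL at each unknown node (sum of currents leaving = 0; resistances in Ω):
  Node 1: (V_1 - 24)/300 + (V_1 - 0)/1000 = 0
Collecting terms: 0.004333 × V_1 = 0.08  =>  V_1 = 18.46 V
V_th = V_1 - V_2 = 18.46 - 0 = 18.46 V
Step 2 — R_th: zero the source — replace V1 by a short circuit (node 2 merges into node 0) — and find the resistance seen between A (node 1) and B (node 0).
Reduce the network between node 1 (A) and node 0 (B) by series/parallel combination:
  Rp1 = R1 ‖ R2 (parallel, both between nodes 0 and 1) = 1/(1/300 + 1/1000) = 230.8 Ω
R_th = 230.8 Ω
I_n = V_th/R_th = 18.46/230.8 = 0.08 A, and R_n = R_th = 230.8 Ω

Final answer: I_n = 0.08 A, R_n = 230.8 Ω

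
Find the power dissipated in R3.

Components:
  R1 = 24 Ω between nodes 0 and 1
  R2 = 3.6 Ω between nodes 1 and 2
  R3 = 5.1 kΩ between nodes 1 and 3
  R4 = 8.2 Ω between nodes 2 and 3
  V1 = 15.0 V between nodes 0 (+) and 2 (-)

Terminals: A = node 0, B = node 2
Nodal analysis, taking node 2 as the 0 V reference.
Source V1 fixes V_0 = 15 V.
KCL at each unknown node (sum of currents leaving = 0; resistances in Ω):
  Node 1: (V_1 - 15)/24 + (V_1 - 0)/3.6 + (V_1 - V_3)/5100 = 0
  Node 3: (V_3 - V_1)/5100 + (V_3 - 0)/8.2 = 0
Collecting terms (coefficients in siemens):
  0.3196·V_1 - 0.0001961·V_3 = 0.625
  0.1221·V_3 - 0.0001961·V_1 = 0
Determinant D = (0.3196)(0.1221) - (-0.0001961)(-0.0001961) = 0.03904
V_1 = [(0.625)(0.1221) - (-0.0001961)(0)]/D = 1.955 V
V_3 = [(0.3196)(0) - (0.625)(-0.0001961)]/D = 0.003139 V
I_R3 = (V_1 - V_3)/R3 = (1.955 - 0.003139)/5100 = 0.0003828 A
P_R3 = I_R3² × R3 = (0.0003828)² × 5100 = 0.0007473 W

Final answer: 0.0007473 W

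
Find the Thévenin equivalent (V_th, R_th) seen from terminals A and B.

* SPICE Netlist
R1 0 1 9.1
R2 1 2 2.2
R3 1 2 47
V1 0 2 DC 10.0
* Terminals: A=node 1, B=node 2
Step 1 — V_th is the open-circuit voltage V_A - V_B (nothing connected across the terminals).
Nodal analysis, taking node 2 as the 0 V reference.
Source V1 fixes V_0 = 10 V.
KCL at each unknown node (sum of currents leaving = 0; resistances in Ω):
  Node 1: (V_1 - 10)/9.1 + (V_1 - 0)/2.2 + (V_1 - 0)/47 = 0
Collecting terms: 0.5857 × V_1 = 1.099  =>  V_1 = 1.876 V
V_th = V_1 - V_2 = 1.876 - 0 = 1.876 V
Step 2 — R_th: zero the source — replace V1 by a short circuit (node 2 merges into node 0) — and find the resistance seen between A (node 1) and B (node 0).
Reduce the network between node 1 (A) and node 0 (B) by series/parallel combination:
  Rp1 = R1 ‖ R2 ‖ R3 (parallel, all between nodes 0 and 1) = 1/(1/9.1 + 1/2.2 + 1/47) = 1.707 Ω
R_th = 1.707 Ω

Final answer: V_th = 1.876 V, R_th = 1.707 Ω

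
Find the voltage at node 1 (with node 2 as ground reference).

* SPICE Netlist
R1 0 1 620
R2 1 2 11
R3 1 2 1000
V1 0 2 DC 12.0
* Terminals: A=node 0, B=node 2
Nodal analysis, taking node 2 as the 0 V reference.
Source V1 fixes V_0 = 12 V.
KCL at each unknown node (sum of currents leaving = 0; resistances in Ω):
  Node 1: (V_1 - 12)/620 + (V_1 - 0)/11 + (V_1 - 0)/1000 = 0
Collecting terms: 0.09352 × V_1 = 0.01935  =>  V_1 = 0.207 V
The requested potential is V_1 = 0.207 V.

Final answer: V_1 = 0.207 V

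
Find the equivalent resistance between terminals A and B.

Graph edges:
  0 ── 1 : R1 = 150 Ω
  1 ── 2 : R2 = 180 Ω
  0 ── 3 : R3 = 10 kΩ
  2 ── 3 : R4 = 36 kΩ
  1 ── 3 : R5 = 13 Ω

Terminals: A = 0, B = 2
The network is not a plain series/parallel combination. Inject a 1 A test current into terminal A (node 0) and return it from terminal B (node 2); then R_eq = V_A / (1 A).
Nodal analysis, taking node 2 as the 0 V reference.
Current source I_test pushes 1 A into node 0 and draws it out of node 2.
KCL at each unknown node (sum of currents leaving = 0; resistances in Ω):
  Node 0: (V_0 - V_1)/150 + (V_0 - V_3)/10000 - 1 = 0
  Node 1: (V_1 - V_0)/150 + (V_1 - 0)/180 + (V_1 - V_3)/13 = 0
  Node 3: (V_3 - V_0)/10000 + (V_3 - V_1)/13 + (V_3 - 0)/36000 = 0
Collecting terms (coefficients in siemens):
  0.006767·V_0 - 0.006667·V_1 - 0.0001·V_3 = 1
  0.08915·V_1 - 0.006667·V_0 - 0.07692·V_3 = 0
  0.07705·V_3 - 0.0001·V_0 - 0.07692·V_1 = 0
Solving these 3 simultaneous equations (Gaussian elimination) gives:
  V_0 = 326.9 V, V_1 = 179.1 V, V_3 = 179.2 V
R_eq = V_0 / 1 A = 326.9 Ω

Final answer: 326.9 Ω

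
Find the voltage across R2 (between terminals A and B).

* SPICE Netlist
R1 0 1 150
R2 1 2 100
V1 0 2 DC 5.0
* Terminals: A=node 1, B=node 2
R1 and R2 are in series across V1 (node 0 → node 1 → node 2), and the output A–B is taken across R2, so this is a voltage divider.
Series current: I = V1/(R1 + R2) = 5/(150 + 100) = 5/250 = 0.02 A
V_R2 = I × R2 = V1 × R2/(R1 + R2) = 5 × 100/250 = 2 V

Final answer: 2 V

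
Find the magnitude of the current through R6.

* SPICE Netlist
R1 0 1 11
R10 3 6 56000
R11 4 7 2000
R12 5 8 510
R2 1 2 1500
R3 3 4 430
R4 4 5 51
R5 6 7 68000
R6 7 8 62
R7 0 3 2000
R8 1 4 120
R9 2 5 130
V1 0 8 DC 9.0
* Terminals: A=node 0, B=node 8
Nodal analysis, taking node 8 as the 0 V reference.
Source V1 fixes V_0 = 9 V.
KCL at each unknown node (sum of currents leaving = 0; resistances in Ω):
  Node 1: (V_1 - 9)/11 + (V_1 - V_2)/1500 + (V_1 - V_4)/120 = 0
  Node 2: (V_2 - V_1)/1500 + (V_2 - V_5)/130 = 0
  Node 3: (V_3 - V_4)/430 + (V_3 - 9)/2000 + (V_3 - V_6)/56000 = 0
  Node 4: (V_4 - V_3)/430 + (V_4 - V_5)/51 + (V_4 - V_1)/120 + (V_4 - V_7)/2000 = 0
  Node 5: (V_5 - V_4)/51 + (V_5 - V_2)/130 + (V_5 - 0)/510 = 0
  Node 6: (V_6 - V_7)/68000 + (V_6 - V_3)/56000 = 0
  Node 7: (V_7 - V_6)/68000 + (V_7 - 0)/62 + (V_7 - V_4)/2000 = 0
Collecting terms (coefficients in siemens):
  0.09991·V_1 - 0.0006667·V_2 - 0.008333·V_4 = 0.8182
  0.008359·V_2 - 0.0006667·V_1 - 0.007692·V_5 = 0
  0.002843·V_3 - 0.002326·V_4 - 0.00001786·V_6 = 0.0045
  0.03077·V_4 - 0.008333·V_1 - 0.002326·V_3 - 0.01961·V_5 - 0.0005·V_7 = 0
  0.02926·V_5 - 0.007692·V_2 - 0.01961·V_4 = 0
  0.00003256·V_6 - 0.00001786·V_3 - 0.00001471·V_7 = 0
  0.01664·V_7 - 0.0005·V_4 - 0.00001471·V_6 = 0
Solving these 7 simultaneous equations (Gaussian elimination) gives:
  V_1 = 8.829 V, V_2 = 6.728 V, V_3 = 7.439 V, V_4 = 7.129 V
  V_5 = 6.546 V, V_6 = 4.178 V, V_7 = 0.2178 V
I_R6 = (V_7 - V_8)/R6 = (0.2178 - 0)/62 = 0.003514 A
|I_R6| = 0.003514 A

Final answer: |I_R6| = 0.003514 A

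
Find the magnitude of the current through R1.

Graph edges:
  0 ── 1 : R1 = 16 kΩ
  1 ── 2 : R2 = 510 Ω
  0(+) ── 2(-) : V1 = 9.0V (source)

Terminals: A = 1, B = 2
Nodal analysis, taking node 2 as the 0 V reference.
Source V1 fixes V_0 = 9 V.
KCL at each unknown node (sum of currents leaving = 0; resistances in Ω):
  Node 1: (V_1 - 9)/16000 + (V_1 - 0)/510 = 0
Collecting terms: 0.002023 × V_1 = 0.0005625  =>  V_1 = 0.278 V
I_R1 = (V_0 - V_1)/R1 = (9 - 0.278)/16000 = 0.0005451 A
|I_R1| = 0.0005451 A

Final answer: |I_R1| = 0.0005451 A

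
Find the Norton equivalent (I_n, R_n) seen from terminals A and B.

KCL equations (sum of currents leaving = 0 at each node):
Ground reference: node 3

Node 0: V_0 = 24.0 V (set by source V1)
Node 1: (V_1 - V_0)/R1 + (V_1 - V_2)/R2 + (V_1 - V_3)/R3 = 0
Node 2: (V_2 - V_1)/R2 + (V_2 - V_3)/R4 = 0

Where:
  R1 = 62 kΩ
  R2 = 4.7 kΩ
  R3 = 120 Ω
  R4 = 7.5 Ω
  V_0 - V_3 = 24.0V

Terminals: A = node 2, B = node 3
Find the Thévenin equivalent first; then I_n = V_th/R_th and R_n = R_th.
Step 1 — V_th is the open-circuit voltage V_A - V_B (nothing connected across the terminals).
Nodal analysis, taking node 3 as the 0 V reference.
Source V1 fixes V_0 = 24 V.
KCL at each unknown node (sum of currents leaving = 0; resistances in Ω):
  Node 1: (V_1 - 24)/62000 + (V_1 - V_2)/4700 + (V_1 - 0)/120 = 0
  Node 2: (V_2 - V_1)/4700 + (V_2 - 0)/7.5 = 0
Collecting terms (coefficients in siemens):
  0.008562·V_1 - 0.0002128·V_2 = 0.0003871
  0.1335·V_2 - 0.0002128·V_1 = 0
Determinant D = (0.008562)(0.1335) - (-0.0002128)(-0.0002128) = 0.001143
V_1 = [(0.0003871)(0.1335) - (-0.0002128)(0)]/D = 0.04521 V
V_2 = [(0.008562)(0) - (0.0003871)(-0.0002128)]/D = 0.00007203 V
V_th = V_2 - V_3 = 0.00007203 - 0 = 0.00007203 V
Step 2 — R_th: zero the source — replace V1 by a short circuit (node 3 merges into node 0) — and find the resistance seen between A (node 2) and B (node 0).
Reduce the network between node 2 (A) and node 0 (B) by series/parallel combination:
  Rp1 = R1 ‖ R3 (parallel, both between nodes 0 and 1) = 1/(1/62000 + 1/120) = 119.8 Ω
  Rs1 = R2 + Rp1 (series, joined only at node 1) = 4700 + 119.8 = 4820 Ω
  Rp2 = R4 ‖ Rs1 (parallel, both between nodes 0 and 2) = 1/(1/7.5 + 1/4820) = 7.488 Ω
R_th = 7.488 Ω
I_n = V_th/R_th = 0.00007203/7.488 = 0.000009619 A, and R_n = R_th = 7.488 Ω

Final answer: I_n = 9.619e-06 A, R_n = 7.488 Ω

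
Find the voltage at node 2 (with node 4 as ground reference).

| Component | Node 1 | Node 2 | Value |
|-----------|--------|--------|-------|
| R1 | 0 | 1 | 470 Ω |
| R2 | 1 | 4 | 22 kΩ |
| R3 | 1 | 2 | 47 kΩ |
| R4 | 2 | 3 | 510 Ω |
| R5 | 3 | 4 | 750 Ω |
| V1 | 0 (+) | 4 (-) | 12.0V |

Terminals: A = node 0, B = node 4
Nodal analysis, taking node 4 as the 0 V reference.
Source V1 fixes V_0 = 12 V.
KCL at each unknown node (sum of currents leaving = 0; resistances in Ω):
  Node 1: (V_1 - 12)/470 + (V_1 - 0)/22000 + (V_1 - V_2)/47000 = 0
  Node 2: (V_2 - V_1)/47000 + (V_2 - V_3)/510 = 0
  Node 3: (V_3 - V_2)/510 + (V_3 - 0)/750 = 0
Collecting terms (coefficients in siemens):
  0.002194·V_1 - 0.00002128·V_2 = 0.02553
  0.001982·V_2 - 0.00002128·V_1 - 0.001961·V_3 = 0
  0.003294·V_3 - 0.001961·V_2 = 0
Solving these 3 simultaneous equations (Gaussian elimination) gives:
  V_1 = 11.64 V, V_2 = 0.3039 V, V_3 = 0.1809 V
The requested potential is V_2 = 0.3039 V.

Final answer: V_2 = 0.3039 V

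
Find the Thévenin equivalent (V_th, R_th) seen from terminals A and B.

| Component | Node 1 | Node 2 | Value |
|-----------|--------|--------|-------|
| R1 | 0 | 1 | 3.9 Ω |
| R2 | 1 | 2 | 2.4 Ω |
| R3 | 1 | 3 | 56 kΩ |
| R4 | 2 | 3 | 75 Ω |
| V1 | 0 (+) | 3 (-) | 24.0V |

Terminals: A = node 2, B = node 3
Step 1 — V_th is the open-circuit voltage V_A - V_B (nothing connected across the terminals).
Nodal analysis, taking node 3 as the 0 V reference.
Source V1 fixes V_0 = 24 V.
KCL at each unknown node (sum of currents leaving = 0; resistances in Ω):
  Node 1: (V_1 - 24)/3.9 + (V_1 - V_2)/2.4 + (V_1 - 0)/56000 = 0
  Node 2: (V_2 - V_1)/2.4 + (V_2 - 0)/75 = 0
Collecting terms (coefficients in siemens):
  0.6731·V_1 - 0.4167·V_2 = 6.154
  0.43·V_2 - 0.4167·V_1 = 0
Determinant D = (0.6731)(0.43) - (-0.4167)(-0.4167) = 0.1158
V_1 = [(6.154)(0.43) - (-0.4167)(0)]/D = 22.85 V
V_2 = [(0.6731)(0) - (6.154)(-0.4167)]/D = 22.14 V
V_th = V_2 - V_3 = 22.14 - 0 = 22.14 V
Step 2 — R_th: zero the source — replace V1 by a short circuit (node 3 merges into node 0) — and find the resistance seen between A (node 2) and B (node 0).
Reduce the network between node 2 (A) and node 0 (B) by series/parallel combination:
  Rp1 = R1 ‖ R3 (parallel, both between nodes 0 and 1) = 1/(1/3.9 + 1/56000) = 3.9 Ω
  Rs1 = R2 + Rp1 (series, joined only at node 1) = 2.4 + 3.9 = 6.3 Ω
  Rp2 = R4 ‖ Rs1 (parallel, both between nodes 0 and 2) = 1/(1/75 + 1/6.3) = 5.812 Ω
R_th = 5.812 Ω

Final answer: V_th = 22.14 V, R_th = 5.812 Ω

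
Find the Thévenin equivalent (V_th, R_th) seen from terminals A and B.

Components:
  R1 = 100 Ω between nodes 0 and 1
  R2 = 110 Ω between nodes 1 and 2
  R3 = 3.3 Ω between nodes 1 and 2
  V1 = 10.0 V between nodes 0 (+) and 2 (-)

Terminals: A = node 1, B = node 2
Step 1 — V_th is the open-circuit voltage V_A - V_B (nothing connected across the terminals).
Nodal analysis, taking node 2 as the 0 V reference.
Source V1 fixes V_0 = 10 V.
KCL at each unknown node (sum of currents leaving = 0; resistances in Ω):
  Node 1: (V_1 - 10)/100 + (V_1 - 0)/110 + (V_1 - 0)/3.3 = 0
Collecting terms: 0.3221 × V_1 = 0.1  =>  V_1 = 0.3104 V
V_th = V_1 - V_2 = 0.3104 - 0 = 0.3104 V
Step 2 — R_th: zero the source — replace V1 by a short circuit (node 2 merges into node 0) — and find the resistance seen between A (node 1) and B (node 0).
Reduce the network between node 1 (A) and node 0 (B) by series/parallel combination:
  Rp1 = R1 ‖ R2 ‖ R3 (parallel, all between nodes 0 and 1) = 1/(1/100 + 1/110 + 1/3.3) = 3.104 Ω
R_th = 3.104 Ω

Final answer: V_th = 0.3104 V, R_th = 3.104 Ω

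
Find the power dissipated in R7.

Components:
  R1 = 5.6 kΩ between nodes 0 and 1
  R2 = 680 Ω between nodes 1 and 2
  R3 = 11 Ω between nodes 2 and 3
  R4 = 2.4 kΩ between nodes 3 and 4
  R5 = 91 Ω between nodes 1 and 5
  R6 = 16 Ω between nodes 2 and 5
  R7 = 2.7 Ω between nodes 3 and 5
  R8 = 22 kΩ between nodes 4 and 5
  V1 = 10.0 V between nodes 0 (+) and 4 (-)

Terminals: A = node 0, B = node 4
Nodal analysis, taking node 4 as the 0 V reference.
Source V1 fixes V_0 = 10 V.
KCL at each unknown node (sum of currents leaving = 0; resistances in Ω):
  Node 1: (V_1 - 10)/5600 + (V_1 - V_2)/680 + (V_1 - V_5)/91 = 0
  Node 2: (V_2 - V_1)/680 + (V_2 - V_3)/11 + (V_2 - V_5)/16 = 0
  Node 3: (V_3 - V_2)/11 + (V_3 - 0)/2400 + (V_3 - V_5)/2.7 = 0
  Node 5: (V_5 - V_1)/91 + (V_5 - V_2)/16 + (V_5 - V_3)/2.7 + (V_5 - 0)/22000 = 0
Collecting terms (coefficients in siemens):
  0.01264·V_1 - 0.001471·V_2 - 0.01099·V_5 = 0.001786
  0.1549·V_2 - 0.001471·V_1 - 0.09091·V_3 - 0.0625·V_5 = 0
  0.4617·V_3 - 0.09091·V_2 - 0.3704·V_5 = 0
  0.4439·V_5 - 0.01099·V_1 - 0.0625·V_2 - 0.3704·V_3 = 0
Solving these 4 simultaneous equations (Gaussian elimination) gives:
  V_1 = 2.863 V, V_2 = 2.76 V, V_3 = 2.758 V, V_5 = 2.76 V
I_R7 = (V_3 - V_5)/R7 = (2.758 - 2.76)/2.7 = -0.0009632 A
P_R7 = I_R7² × R7 = (-0.0009632)² × 2.7 = 0.000002505 W

Final answer: 2.505e-06 W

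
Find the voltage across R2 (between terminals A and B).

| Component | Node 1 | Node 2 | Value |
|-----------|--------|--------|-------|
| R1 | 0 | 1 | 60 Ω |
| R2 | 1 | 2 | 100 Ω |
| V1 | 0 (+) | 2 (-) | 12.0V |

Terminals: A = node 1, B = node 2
R1 and R2 are in series across V1 (node 0 → node 1 → node 2), and the output A–B is taken across R2, so this is a voltage divider.
Series current: I = V1/(R1 + R2) = 12/(60 + 100) = 12/160 = 0.075 A
V_R2 = I × R2 = V1 × R2/(R1 + R2) = 12 × 100/160 = 7.5 V

Final answer: 7.5 V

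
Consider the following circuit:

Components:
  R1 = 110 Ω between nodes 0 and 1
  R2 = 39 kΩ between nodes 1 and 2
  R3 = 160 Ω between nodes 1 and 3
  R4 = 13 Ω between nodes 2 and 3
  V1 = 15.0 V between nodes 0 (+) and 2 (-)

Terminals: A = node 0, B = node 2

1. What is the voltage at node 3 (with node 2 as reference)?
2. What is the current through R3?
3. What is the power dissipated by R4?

Nodal analysis, taking node 2 as the 0 V reference.
Source V1 fixes V_0 = 15 V.
KCL at each unknown node (sum of currents leaving = 0; resistances in Ω):
  Node 1: (V_1 - 15)/110 + (V_1 - 0)/39000 + (V_1 - V_3)/160 = 0
  Node 3: (V_3 - V_1)/160 + (V_3 - 0)/13 = 0
Collecting terms (coefficients in siemens):
  0.01537·V_1 - 0.00625·V_3 = 0.1364
  0.08317·V_3 - 0.00625·V_1 = 0
Determinant D = (0.01537)(0.08317) - (-0.00625)(-0.00625) = 0.001239
V_1 = [(0.1364)(0.08317) - (-0.00625)(0)]/D = 9.154 V
V_3 = [(0.01537)(0) - (0.1364)(-0.00625)]/D = 0.6879 V
Part 1:
  Read off the nodal solution: V_3 = 0.6879 V
Part 2:
  I_R3 = (V_1 - V_3)/R3 = (9.154 - 0.6879)/160 = 0.05291 A
  Magnitude: I_R3 = 0.05291 A
Part 3:
  I_R4 = (V_2 - V_3)/R4 = (0 - 0.6879)/13 = -0.05291 A
  P_R4 = I_R4² × R4 = (-0.05291)² × 13 = 0.0364 W

Final answers:
1. V_3 = 0.6879 V
2. I_R3 = 0.05291 A
3. P_R4 = 0.0364 W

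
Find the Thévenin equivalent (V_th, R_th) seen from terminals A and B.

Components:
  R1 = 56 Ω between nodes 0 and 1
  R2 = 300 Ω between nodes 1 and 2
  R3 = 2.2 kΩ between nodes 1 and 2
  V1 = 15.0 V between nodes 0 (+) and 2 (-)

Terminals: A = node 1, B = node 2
Step 1 — V_th is the open-circuit voltage V_A - V_B (nothing connected across the terminals).
Nodal analysis, taking node 2 as the 0 V reference.
Source V1 fixes V_0 = 15 V.
KCL at each unknown node (sum of currents leaving = 0; resistances in Ω):
  Node 1: (V_1 - 15)/56 + (V_1 - 0)/300 + (V_1 - 0)/2200 = 0
Collecting terms: 0.02165 × V_1 = 0.2679  =>  V_1 = 12.38 V
V_th = V_1 - V_2 = 12.38 - 0 = 12.38 V
Step 2 — R_th: zero the source — replace V1 by a short circuit (node 2 merges into node 0) — and find the resistance seen between A (node 1) and B (node 0).
Reduce the network between node 1 (A) and node 0 (B) by series/parallel combination:
  Rp1 = R1 ‖ R2 ‖ R3 (parallel, all between nodes 0 and 1) = 1/(1/56 + 1/300 + 1/2200) = 46.2 Ω
R_th = 46.2 Ω

Final answer: V_th = 12.38 V, R_th = 46.2 Ω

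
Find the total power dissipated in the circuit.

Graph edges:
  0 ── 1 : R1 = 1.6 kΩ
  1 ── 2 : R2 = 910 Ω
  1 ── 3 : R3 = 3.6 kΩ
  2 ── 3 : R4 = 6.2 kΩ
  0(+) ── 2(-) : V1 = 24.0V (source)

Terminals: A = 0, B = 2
Nodal analysis, taking node 2 as the 0 V reference.
Source V1 fixes V_0 = 24 V.
KCL at each unknown node (sum of currents leaving = 0; resistances in Ω):
  Node 1: (V_1 - 24)/1600 + (V_1 - 0)/910 + (V_1 - V_3)/3600 = 0
  Node 3: (V_3 - V_1)/3600 + (V_3 - 0)/6200 = 0
Collecting terms (coefficients in siemens):
  0.002002·V_1 - 0.0002778·V_3 = 0.015
  0.0004391·V_3 - 0.0002778·V_1 = 0
Determinant D = (0.002002)(0.0004391) - (-0.0002778)(-0.0002778) = 0.0000008017
V_1 = [(0.015)(0.0004391) - (-0.0002778)(0)]/D = 8.215 V
V_3 = [(0.002002)(0) - (0.015)(-0.0002778)]/D = 5.197 V
Power in each resistor, P = (ΔV)²/R:
  P_R1 = (24 - 8.215)²/1600 = 0.1557 W
  P_R2 = (8.215 - 0)²/910 = 0.07416 W
  P_R3 = (8.215 - 5.197)²/3600 = 0.00253 W
  P_R4 = (0 - 5.197)²/6200 = 0.004357 W
P_total = P_R1 + P_R2 + P_R3 + P_R4 = 0.2368 W

Final answer: 0.2368 W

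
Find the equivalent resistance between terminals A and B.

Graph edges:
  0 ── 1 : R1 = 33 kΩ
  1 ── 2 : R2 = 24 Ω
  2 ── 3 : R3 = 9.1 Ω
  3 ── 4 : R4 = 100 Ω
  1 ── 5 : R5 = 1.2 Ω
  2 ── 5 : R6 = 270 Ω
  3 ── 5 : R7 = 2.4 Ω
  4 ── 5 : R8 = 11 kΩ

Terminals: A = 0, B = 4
The network is not a plain series/parallel combination. Inject a 1 A test current into terminal A (node 0) and return it from terminal B (node 4); then R_eq = V_A / (1 A).
Nodal analysis, taking node 4 as the 0 V reference.
Current source I_test pushes 1 A into node 0 and draws it out of node 4.
KCL at each unknown node (sum of currents leaving = 0; resistances in Ω):
  Node 0: (V_0 - V_1)/33000 - 1 = 0
  Node 1: (V_1 - V_0)/33000 + (V_1 - V_2)/24 + (V_1 - V_5)/1.2 = 0
  Node 2: (V_2 - V_1)/24 + (V_2 - V_3)/9.1 + (V_2 - V_5)/270 = 0
  Node 3: (V_3 - V_2)/9.1 + (V_3 - 0)/100 + (V_3 - V_5)/2.4 = 0
  Node 5: (V_5 - V_1)/1.2 + (V_5 - V_2)/270 + (V_5 - V_3)/2.4 + (V_5 - 0)/11000 = 0
Collecting terms (coefficients in siemens):
  0.0000303·V_0 - 0.0000303·V_1 = 1
  0.875·V_1 - 0.0000303·V_0 - 0.04167·V_2 - 0.8333·V_5 = 0
  0.1553·V_2 - 0.04167·V_1 - 0.1099·V_3 - 0.003704·V_5 = 0
  0.5366·V_3 - 0.1099·V_2 - 0.4167·V_5 = 0
  1.254·V_5 - 0.8333·V_1 - 0.003704·V_2 - 0.4167·V_3 = 0
Solving these 5 simultaneous equations (Gaussian elimination) gives:
  V_0 = 33100 V, V_1 = 102.3 V, V_2 = 100 V, V_3 = 99.08 V
  V_5 = 101.2 V
R_eq = V_0 / 1 A = 33100 Ω = 33.1 kΩ

Final answer: 33.1 kΩ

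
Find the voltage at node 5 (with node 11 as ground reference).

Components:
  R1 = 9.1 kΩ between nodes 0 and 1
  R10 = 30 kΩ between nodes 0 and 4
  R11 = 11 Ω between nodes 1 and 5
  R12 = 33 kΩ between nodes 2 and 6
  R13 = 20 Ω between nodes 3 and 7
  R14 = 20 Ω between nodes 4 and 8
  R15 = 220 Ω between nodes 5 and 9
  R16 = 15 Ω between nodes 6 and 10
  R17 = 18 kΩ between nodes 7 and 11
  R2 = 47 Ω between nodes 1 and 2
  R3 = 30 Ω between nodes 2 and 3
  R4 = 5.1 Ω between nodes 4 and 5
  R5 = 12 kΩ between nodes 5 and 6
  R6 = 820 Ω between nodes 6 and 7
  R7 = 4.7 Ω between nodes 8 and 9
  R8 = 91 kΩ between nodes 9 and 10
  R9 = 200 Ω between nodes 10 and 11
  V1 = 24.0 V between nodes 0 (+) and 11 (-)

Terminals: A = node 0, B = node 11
Nodal analysis, taking node 11 as the 0 V reference.
Source V1 fixes V_0 = 24 V.
KCL at each unknown node (sum of currents leaving = 0; resistances in Ω):
  Node 1: (V_1 - 24)/9100 + (V_1 - V_2)/47 + (V_1 - V_5)/11 = 0
  Node 2: (V_2 - V_1)/47 + (V_2 - V_3)/30 + (V_2 - V_6)/33000 = 0
  Node 3: (V_3 - V_2)/30 + (V_3 - V_7)/20 = 0
  Node 4: (V_4 - V_5)/5.1 + (V_4 - 24)/30000 + (V_4 - V_8)/20 = 0
  Node 5: (V_5 - V_4)/5.1 + (V_5 - V_6)/12000 + (V_5 - V_1)/11 + (V_5 - V_9)/220 = 0
  Node 6: (V_6 - V_5)/12000 + (V_6 - V_7)/820 + (V_6 - V_2)/33000 + (V_6 - V_10)/15 = 0
  Node 7: (V_7 - V_6)/820 + (V_7 - V_3)/20 + (V_7 - 0)/18000 = 0
  Node 8: (V_8 - V_9)/4.7 + (V_8 - V_4)/20 = 0
  Node 9: (V_9 - V_8)/4.7 + (V_9 - V_10)/91000 + (V_9 - V_5)/220 = 0
  Node 10: (V_10 - V_9)/91000 + (V_10 - 0)/200 + (V_10 - V_6)/15 = 0
Collecting terms (coefficients in siemens):
  0.1123·V_1 - 0.02128·V_2 - 0.09091·V_5 = 0.002637
  0.05464·V_2 - 0.02128·V_1 - 0.03333·V_3 - 0.0000303·V_6 = 0
  0.08333·V_3 - 0.03333·V_2 - 0.05·V_7 = 0
  0.2461·V_4 - 0.1961·V_5 - 0.05·V_8 = 0.0008
  0.2916·V_5 - 0.09091·V_1 - 0.1961·V_4 - 0.00008333·V_6 - 0.004545·V_9 = 0
  0.068·V_6 - 0.0000303·V_2 - 0.00008333·V_5 - 0.00122·V_7 - 0.06667·V_10 = 0
  0.05128·V_7 - 0.05·V_3 - 0.00122·V_6 = 0
  0.2628·V_8 - 0.05·V_4 - 0.2128·V_9 = 0
  0.2173·V_9 - 0.004545·V_5 - 0.2128·V_8 - 0.00001099·V_10 = 0
  0.07168·V_10 - 0.06667·V_6 - 0.00001099·V_9 = 0
Solving these 10 simultaneous equations (Gaussian elimination) gives:
  V_1 = 2.985 V, V_2 = 2.854 V, V_3 = 2.773 V, V_4 = 2.994 V
  V_5 = 2.99 V, V_6 = 0.6142 V, V_7 = 2.718 V, V_8 = 2.993 V
  V_9 = 2.993 V, V_10 = 0.5717 V
The requested potential is V_5 = 2.99 V.

Final answer: V_5 = 2.99 V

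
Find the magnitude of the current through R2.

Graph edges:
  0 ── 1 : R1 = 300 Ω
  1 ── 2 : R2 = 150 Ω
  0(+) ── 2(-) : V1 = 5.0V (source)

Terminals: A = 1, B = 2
Nodal analysis, taking node 2 as the 0 V reference.
Source V1 fixes V_0 = 5 V.
KCL at each unknown node (sum of currents leaving = 0; resistances in Ω):
  Node 1: (V_1 - 5)/300 + (V_1 - 0)/150 = 0
Collecting terms: 0.01 × V_1 = 0.01667  =>  V_1 = 1.667 V
I_R2 = (V_1 - V_2)/R2 = (1.667 - 0)/150 = 0.01111 A
|I_R2| = 0.01111 A

Final answer: |I_R2| = 0.01111 A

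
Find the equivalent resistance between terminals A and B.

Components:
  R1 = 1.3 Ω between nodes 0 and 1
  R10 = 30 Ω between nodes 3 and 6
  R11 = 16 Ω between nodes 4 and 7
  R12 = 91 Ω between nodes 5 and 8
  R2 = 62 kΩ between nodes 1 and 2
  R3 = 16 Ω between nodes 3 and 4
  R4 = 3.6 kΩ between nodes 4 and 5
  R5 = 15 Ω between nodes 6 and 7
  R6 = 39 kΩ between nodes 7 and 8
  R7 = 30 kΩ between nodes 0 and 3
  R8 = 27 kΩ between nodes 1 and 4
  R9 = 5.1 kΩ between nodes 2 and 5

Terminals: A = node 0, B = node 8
The network is not a plain series/parallel combination. Inject a 1 A test current into terminal A (node 0) and return it from terminal B (node 8); then R_eq = V_A / (1 A).
Nodal analysis, taking node 8 as the 0 V reference.
Current source I_test pushes 1 A into node 0 and draws it out of node 8.
KCL at each unknown node (sum of currents leaving = 0; resistances in Ω):
  Node 0: (V_0 - V_1)/1.3 + (V_0 - V_3)/30000 - 1 = 0
  Node 1: (V_1 - V_0)/1.3 + (V_1 - V_2)/62000 + (V_1 - V_4)/27000 = 0
  Node 2: (V_2 - V_1)/62000 + (V_2 - V_5)/5100 = 0
  Node 3: (V_3 - V_0)/30000 + (V_3 - V_4)/16 + (V_3 - V_6)/30 = 0
  Node 4: (V_4 - V_1)/27000 + (V_4 - V_3)/16 + (V_4 - V_5)/3600 + (V_4 - V_7)/16 = 0
  Node 5: (V_5 - V_2)/5100 + (V_5 - V_4)/3600 + (V_5 - 0)/91 = 0
  Node 6: (V_6 - V_3)/30 + (V_6 - V_7)/15 = 0
  Node 7: (V_7 - V_4)/16 + (V_7 - V_6)/15 + (V_7 - 0)/39000 = 0
Collecting terms (coefficients in siemens):
  0.7693·V_0 - 0.7692·V_1 - 0.00003333·V_3 = 1
  0.7693·V_1 - 0.7692·V_0 - 0.00001613·V_2 - 0.00003704·V_4 = 0
  0.0002122·V_2 - 0.00001613·V_1 - 0.0001961·V_5 = 0
  0.09587·V_3 - 0.00003333·V_0 - 0.0625·V_4 - 0.03333·V_6 = 0
  0.1253·V_4 - 0.00003704·V_1 - 0.0625·V_3 - 0.0002778·V_5 - 0.0625·V_7 = 0
  0.01146·V_5 - 0.0001961·V_2 - 0.0002778·V_4 = 0
  0.1·V_6 - 0.03333·V_3 - 0.06667·V_7 = 0
  0.1292·V_7 - 0.0625·V_4 - 0.06667·V_6 = 0
Solving these 8 simultaneous equations (Gaussian elimination) gives:
  V_0 = 13970 V, V_1 = 13960 V, V_2 = 1140 V, V_3 = 2696 V
  V_4 = 2692 V, V_5 = 84.72 V, V_6 = 2693 V, V_7 = 2692 V
R_eq = V_0 / 1 A = 13970 Ω = 13.97 kΩ

Final answer: 13.97 kΩ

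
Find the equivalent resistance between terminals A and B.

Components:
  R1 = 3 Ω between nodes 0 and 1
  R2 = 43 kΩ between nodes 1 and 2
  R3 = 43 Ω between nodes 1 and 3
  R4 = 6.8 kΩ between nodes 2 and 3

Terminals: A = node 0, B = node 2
Reduce the network between node 0 (A) and node 2 (B) by series/parallel combination:
  Rs1 = R3 + R4 (series, joined only at node 3) = 43 + 6800 = 6843 Ω
  Rp1 = R2 ‖ Rs1 (parallel, both between nodes 1 and 2) = 1/(1/43000 + 1/6843) = 5904 Ω
  Rs2 = R1 + Rp1 (series, joined only at node 1) = 3 + 5904 = 5907 Ω
R_eq = 5.907 kΩ

Final answer: 5.907 kΩ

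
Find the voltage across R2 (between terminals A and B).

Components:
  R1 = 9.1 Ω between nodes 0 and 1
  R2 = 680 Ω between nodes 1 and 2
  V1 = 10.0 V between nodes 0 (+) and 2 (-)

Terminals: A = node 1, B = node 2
R1 and R2 are in series across V1 (node 0 → node 1 → node 2), and the output A–B is taken across R2, so this is a voltage divider.
Series current: I = V1/(R1 + R2) = 10/(9.1 + 680) = 10/689.1 = 0.01451 A
V_R2 = I × R2 = V1 × R2/(R1 + R2) = 10 × 680/689.1 = 9.868 V

Final answer: 9.868 V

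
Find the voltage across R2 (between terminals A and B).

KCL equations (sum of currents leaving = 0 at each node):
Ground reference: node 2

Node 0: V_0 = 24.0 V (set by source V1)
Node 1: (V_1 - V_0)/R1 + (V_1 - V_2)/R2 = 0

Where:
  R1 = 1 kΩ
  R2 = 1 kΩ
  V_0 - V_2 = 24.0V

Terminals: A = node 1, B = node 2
R1 and R2 are in series across V1 (node 0 → node 1 → node 2), and the output A–B is taken across R2, so this is a voltage divider.
Series current: I = V1/(R1 + R2) = 24/(1000 + 1000) = 24/2000 = 0.012 A
V_R2 = I × R2 = V1 × R2/(R1 + R2) = 24 × 1000/2000 = 12 V

Final answer: 12 V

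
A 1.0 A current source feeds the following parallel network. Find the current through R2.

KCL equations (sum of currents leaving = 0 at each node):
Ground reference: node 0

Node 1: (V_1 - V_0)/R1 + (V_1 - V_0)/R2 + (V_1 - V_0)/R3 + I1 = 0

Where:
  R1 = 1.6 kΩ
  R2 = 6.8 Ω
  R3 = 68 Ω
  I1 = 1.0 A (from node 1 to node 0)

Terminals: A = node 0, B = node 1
All resistors sit directly between nodes 0 and 1, so they are in parallel and share one voltage V; the full source current 1 A splits among them.
1/R_par = 1/1600 + 1/6.8 + 1/68 = 0.1624 S  =>  R_par = 6.158 Ω
V = I × R_par = 1 × 6.158 = 6.158 V
I_R2 = V/R2 = 6.158/6.8 = 0.9056 A

Final answer: 0.9056 A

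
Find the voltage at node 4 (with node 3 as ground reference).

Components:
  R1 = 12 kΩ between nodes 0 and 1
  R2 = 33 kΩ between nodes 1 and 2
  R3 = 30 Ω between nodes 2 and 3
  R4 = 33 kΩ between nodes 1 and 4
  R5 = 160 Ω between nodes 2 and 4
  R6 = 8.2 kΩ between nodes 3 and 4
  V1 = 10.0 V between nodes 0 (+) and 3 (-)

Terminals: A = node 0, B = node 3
Nodal analysis, taking node 3 as the 0 V reference.
Source V1 fixes V_0 = 10 V.
KCL at each unknown node (sum of currents leaving = 0; resistances in Ω):
  Node 1: (V_1 - 10)/12000 + (V_1 - V_2)/33000 + (V_1 - V_4)/33000 = 0
  Node 2: (V_2 - V_1)/33000 + (V_2 - 0)/30 + (V_2 - V_4)/160 = 0
  Node 4: (V_4 - V_1)/33000 + (V_4 - V_2)/160 + (V_4 - 0)/8200 = 0
Collecting terms (coefficients in siemens):
  0.0001439·V_1 - 0.0000303·V_2 - 0.0000303·V_4 = 0.0008333
  0.03961·V_2 - 0.0000303·V_1 - 0.00625·V_4 = 0
  0.006402·V_4 - 0.0000303·V_1 - 0.00625·V_2 = 0
Solving these 3 simultaneous equations (Gaussian elimination) gives:
  V_1 = 5.8 V, V_2 = 0.01036 V, V_4 = 0.03757 V
The requested potential is V_4 = 0.03757 V.

Final answer: V_4 = 0.03757 V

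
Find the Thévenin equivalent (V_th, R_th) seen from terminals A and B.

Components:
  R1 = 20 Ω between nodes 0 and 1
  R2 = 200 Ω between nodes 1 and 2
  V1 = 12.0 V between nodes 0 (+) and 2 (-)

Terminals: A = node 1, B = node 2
Step 1 — V_th is the open-circuit voltage V_A - V_B (nothing connected across the terminals).
Nodal analysis, taking node 2 as the 0 V reference.
Source V1 fixes V_0 = 12 V.
KCL at each unknown node (sum of currents leaving = 0; resistances in Ω):
  Node 1: (V_1 - 12)/20 + (V_1 - 0)/200 = 0
Collecting terms: 0.055 × V_1 = 0.6  =>  V_1 = 10.91 V
V_th = V_1 - V_2 = 10.91 - 0 = 10.91 V
Step 2 — R_th: zero the source — replace V1 by a short circuit (node 2 merges into node 0) — and find the resistance seen between A (node 1) and B (node 0).
Reduce the network between node 1 (A) and node 0 (B) by series/parallel combination:
  Rp1 = R1 ‖ R2 (parallel, both between nodes 0 and 1) = 1/(1/20 + 1/200) = 18.18 Ω
R_th = 18.18 Ω

Final answer: V_th = 10.91 V, R_th = 18.18 Ω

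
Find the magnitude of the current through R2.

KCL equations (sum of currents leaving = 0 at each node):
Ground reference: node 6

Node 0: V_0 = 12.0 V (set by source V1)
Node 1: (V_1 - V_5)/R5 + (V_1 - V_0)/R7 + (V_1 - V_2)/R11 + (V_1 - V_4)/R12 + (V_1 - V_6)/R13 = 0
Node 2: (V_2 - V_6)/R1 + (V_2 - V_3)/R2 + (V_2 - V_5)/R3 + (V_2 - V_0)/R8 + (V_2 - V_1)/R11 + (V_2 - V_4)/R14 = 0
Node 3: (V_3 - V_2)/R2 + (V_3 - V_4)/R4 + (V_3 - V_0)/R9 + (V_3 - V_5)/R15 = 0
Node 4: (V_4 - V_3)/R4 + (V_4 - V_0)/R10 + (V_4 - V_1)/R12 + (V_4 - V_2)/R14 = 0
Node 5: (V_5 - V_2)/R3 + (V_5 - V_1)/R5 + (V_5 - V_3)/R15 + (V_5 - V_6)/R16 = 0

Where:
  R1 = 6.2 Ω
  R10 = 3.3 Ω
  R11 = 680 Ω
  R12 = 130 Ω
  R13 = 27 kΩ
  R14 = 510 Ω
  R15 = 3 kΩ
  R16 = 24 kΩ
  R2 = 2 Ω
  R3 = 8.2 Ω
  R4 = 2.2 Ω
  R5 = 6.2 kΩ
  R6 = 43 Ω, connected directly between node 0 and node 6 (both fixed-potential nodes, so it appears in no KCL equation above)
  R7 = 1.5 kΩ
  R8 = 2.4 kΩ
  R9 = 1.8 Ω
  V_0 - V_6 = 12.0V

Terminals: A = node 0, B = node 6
Nodal analysis, taking node 6 as the 0 V reference.
Source V1 fixes V_0 = 12 V.
KCL at each unknown node (sum of currents leaving = 0; resistances in Ω):
  Node 1: (V_1 - V_5)/6200 + (V_1 - 12)/1500 + (V_1 - V_2)/680 + (V_1 - V_4)/130 + (V_1 - 0)/27000 = 0
  Node 2: (V_2 - 0)/6.2 + (V_2 - V_3)/2 + (V_2 - V_5)/8.2 + (V_2 - 12)/2400 + (V_2 - V_1)/680 + (V_2 - V_4)/510 = 0
  Node 3: (V_3 - V_2)/2 + (V_3 - V_4)/2.2 + (V_3 - 12)/1.8 + (V_3 - V_5)/3000 = 0
  Node 4: (V_4 - V_3)/2.2 + (V_4 - 12)/3.3 + (V_4 - V_1)/130 + (V_4 - V_2)/510 = 0
  Node 5: (V_5 - V_2)/8.2 + (V_5 - V_1)/6200 + (V_5 - V_3)/3000 + (V_5 - 0)/24000 = 0
Collecting terms (coefficients in siemens):
  0.01003·V_1 - 0.001471·V_2 - 0.007692·V_4 - 0.0001613·V_5 = 0.008
  0.7871·V_2 - 0.001471·V_1 - 0.5·V_3 - 0.001961·V_4 - 0.122·V_5 = 0.005
  1.51·V_3 - 0.5·V_2 - 0.4545·V_4 - 0.0003333·V_5 = 6.667
  0.7672·V_4 - 0.007692·V_1 - 0.001961·V_2 - 0.4545·V_3 = 3.636
  0.1225·V_5 - 0.0001613·V_1 - 0.122·V_2 - 0.0003333·V_3 = 0
Solving these 5 simultaneous equations (Gaussian elimination) gives:
  V_1 = 10.48 V, V_2 = 7.807 V, V_3 = 10.3 V, V_4 = 10.97 V
  V_5 = 7.815 V
I_R2 = (V_2 - V_3)/R2 = (7.807 - 10.3)/2 = -1.246 A
|I_R2| = 1.246 A

Final answer: |I_R2| = 1.246 A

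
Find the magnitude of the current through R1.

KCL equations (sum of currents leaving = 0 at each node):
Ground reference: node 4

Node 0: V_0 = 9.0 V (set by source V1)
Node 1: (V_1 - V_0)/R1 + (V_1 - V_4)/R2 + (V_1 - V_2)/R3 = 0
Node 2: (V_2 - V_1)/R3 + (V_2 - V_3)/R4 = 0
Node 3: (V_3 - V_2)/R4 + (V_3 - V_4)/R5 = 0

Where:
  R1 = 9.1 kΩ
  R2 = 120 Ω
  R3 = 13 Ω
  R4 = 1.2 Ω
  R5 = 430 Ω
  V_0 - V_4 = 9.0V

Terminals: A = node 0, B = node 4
Nodal analysis, taking node 4 as the 0 V reference.
Source V1 fixes V_0 = 9 V.
KCL at each unknown node (sum of currents leaving = 0; resistances in Ω):
  Node 1: (V_1 - 9)/9100 + (V_1 - 0)/120 + (V_1 - V_2)/13 = 0
  Node 2: (V_2 - V_1)/13 + (V_2 - V_3)/1.2 = 0
  Node 3: (V_3 - V_2)/1.2 + (V_3 - 0)/430 = 0
Collecting terms (coefficients in siemens):
  0.08537·V_1 - 0.07692·V_2 = 0.000989
  0.9103·V_2 - 0.07692·V_1 - 0.8333·V_3 = 0
  0.8357·V_3 - 0.8333·V_2 = 0
Solving these 3 simultaneous equations (Gaussian elimination) gives:
  V_1 = 0.09248 V, V_2 = 0.08977 V, V_3 = 0.08952 V
I_R1 = (V_0 - V_1)/R1 = (9 - 0.09248)/9100 = 0.0009788 A
|I_R1| = 0.0009788 A

Final answer: |I_R1| = 0.0009788 A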